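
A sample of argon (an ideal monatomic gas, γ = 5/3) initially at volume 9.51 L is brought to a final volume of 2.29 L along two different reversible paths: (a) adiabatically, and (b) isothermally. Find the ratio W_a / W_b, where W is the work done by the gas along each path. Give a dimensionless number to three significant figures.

W_a / W_b ≈ 1.67

Path (a) adiabatic: W = P₁V₁(1 − (V₁/V₂)^(γ−1))/(γ−1) → W_a/(P₁V₁) = -2.375.
Path (b) isothermal: W = P₁V₁ ln(V₂/V₁) → W_b/(P₁V₁) = -1.424.
W_a / W_b = -2.375 / -1.424 = 1.668.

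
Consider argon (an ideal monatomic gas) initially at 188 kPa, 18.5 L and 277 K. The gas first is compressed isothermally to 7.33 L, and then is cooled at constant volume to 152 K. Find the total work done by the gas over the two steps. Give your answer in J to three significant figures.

Step 1 (isothermal): W = P₁V₁ ln(V₂/V₁) = (3478) ln(7.33/18.5) = -3220 J.
Step 2 (isochoric): W = 0 (constant volume).
W_total = -3220 + 0 = -3220 J.

W_total ≈ -3220 J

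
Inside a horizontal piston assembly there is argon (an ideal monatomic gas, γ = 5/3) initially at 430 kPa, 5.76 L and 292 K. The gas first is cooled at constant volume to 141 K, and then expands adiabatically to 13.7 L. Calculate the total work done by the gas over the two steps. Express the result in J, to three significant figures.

W_total ≈ 787 J

Step 1 (isochoric): W = 0 (constant volume).
After step 1: P = 207.6 kPa (V unchanged).
Step 2 (adiabatic): W = (P₁V₁ − P₂V₂)/(γ−1) = (1196 − 671.2)/0.667 = 787.2 J.
W_total = 0 + 787.2 = 787.2 J.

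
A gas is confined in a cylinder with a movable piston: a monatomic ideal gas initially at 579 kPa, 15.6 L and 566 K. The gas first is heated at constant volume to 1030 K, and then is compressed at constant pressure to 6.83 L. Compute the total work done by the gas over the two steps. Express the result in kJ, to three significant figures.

Step 1 (isochoric): W = 0 (constant volume).
After step 1: P = 1054 kPa (V unchanged).
Step 2 (isobaric): W = PΔV = (1054 kPa)(6.83 − 15.6 L) = -9241 J.
W_total = 0 − 9241 = -9241 J.

W_total ≈ -9.24 kJ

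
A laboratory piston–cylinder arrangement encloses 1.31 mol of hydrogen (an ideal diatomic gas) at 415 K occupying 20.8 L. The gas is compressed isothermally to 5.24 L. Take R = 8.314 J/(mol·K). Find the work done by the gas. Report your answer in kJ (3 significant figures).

W ≈ -6.23 kJ

Isothermal: W = nRT ln(V₂/V₁).
W = (1.31)(8.314)(415) × ln(5.24/20.8)
  = 4520 × -1.379
W_by_gas = -6231 J.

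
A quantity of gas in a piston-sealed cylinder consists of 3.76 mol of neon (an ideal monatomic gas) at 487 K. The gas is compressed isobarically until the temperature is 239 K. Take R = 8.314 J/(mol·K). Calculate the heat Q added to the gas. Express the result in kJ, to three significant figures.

Q ≈ -19.4 kJ

Isobaric: W = nRΔT = (3.76)(8.314)(-248) = -7753 J.
ΔU = nCᵥΔT with Cᵥ = 3R/2: ΔU = (3.76)(12.47)(-248) = -11629 J.
Q = ΔU + W = -11629 − 7753 = -19382 J.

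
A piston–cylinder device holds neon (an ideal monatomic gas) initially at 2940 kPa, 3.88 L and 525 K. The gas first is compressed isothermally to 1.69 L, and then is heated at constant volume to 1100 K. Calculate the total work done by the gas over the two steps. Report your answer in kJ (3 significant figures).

Step 1 (isothermal): W = P₁V₁ ln(V₂/V₁) = (11407) ln(1.69/3.88) = -9481 J.
Step 2 (isochoric): W = 0 (constant volume).
W_total = -9481 + 0 = -9481 J.

W_total ≈ -9.48 kJ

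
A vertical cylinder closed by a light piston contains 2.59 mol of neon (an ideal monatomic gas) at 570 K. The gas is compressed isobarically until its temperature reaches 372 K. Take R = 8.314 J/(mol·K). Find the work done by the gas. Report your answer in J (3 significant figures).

W ≈ -4260 J

Isobaric: W = P ΔV = nR ΔT.
W = (2.59)(8.314)(372 − 570) = -4264 J.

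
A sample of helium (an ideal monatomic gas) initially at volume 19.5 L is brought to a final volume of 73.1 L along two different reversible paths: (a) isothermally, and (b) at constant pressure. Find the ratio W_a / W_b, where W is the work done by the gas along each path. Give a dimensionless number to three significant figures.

Path (a) isothermal: W = P₁V₁ ln(V₂/V₁) → W_a/(P₁V₁) = 1.321.
Path (b) isobaric: W = P₁(V₂ − V₁) → W_b/(P₁V₁) = 2.749.
W_a / W_b = 1.321 / 2.749 = 0.4807.

W_a / W_b ≈ 0.481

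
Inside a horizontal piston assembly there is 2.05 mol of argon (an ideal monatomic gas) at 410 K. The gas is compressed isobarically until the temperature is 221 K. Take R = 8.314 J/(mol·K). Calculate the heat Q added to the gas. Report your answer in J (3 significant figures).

Q ≈ -8050 J

Isobaric: W = nRΔT = (2.05)(8.314)(-189) = -3221 J.
ΔU = nCᵥΔT with Cᵥ = 3R/2: ΔU = (2.05)(12.47)(-189) = -4832 J.
Q = ΔU + W = -4832 − 3221 = -8053 J.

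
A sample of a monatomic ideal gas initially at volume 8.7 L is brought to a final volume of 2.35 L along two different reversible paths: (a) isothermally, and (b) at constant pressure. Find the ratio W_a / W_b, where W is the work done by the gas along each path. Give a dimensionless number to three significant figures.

W_a / W_b ≈ 1.79

Path (a) isothermal: W = P₁V₁ ln(V₂/V₁) → W_a/(P₁V₁) = -1.309.
Path (b) isobaric: W = P₁(V₂ − V₁) → W_b/(P₁V₁) = -0.7299.
W_a / W_b = -1.309 / -0.7299 = 1.793.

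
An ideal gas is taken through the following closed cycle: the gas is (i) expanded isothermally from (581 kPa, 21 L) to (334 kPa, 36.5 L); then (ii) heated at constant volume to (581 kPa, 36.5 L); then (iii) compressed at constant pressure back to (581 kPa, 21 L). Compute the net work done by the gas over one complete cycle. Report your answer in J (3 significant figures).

Leg (i): W = PᵢVᵢ ln(V_f/Vᵢ) = (12201) ln(36.5/21) = 6745 J.
Leg (ii): W = 0.
Leg (iii): W = PΔV = (581)(21 − 36.5) = -9006 J.
W_net = 6745 − 9006 = -2261 J.

W_net ≈ -2260 J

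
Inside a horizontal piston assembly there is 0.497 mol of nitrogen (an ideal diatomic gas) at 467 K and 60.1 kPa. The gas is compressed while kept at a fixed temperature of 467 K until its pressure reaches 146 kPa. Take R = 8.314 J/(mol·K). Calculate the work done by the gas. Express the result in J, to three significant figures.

W ≈ -1710 J

Isothermal process: W = nRT ln(V₂/V₁) = nRT ln(P₁/P₂).
W = (0.497)(8.314)(467) × ln(60.1/146)
  = 1930 × ln(0.4116) = 1930 × -0.8876
W_by_gas = -1713 J.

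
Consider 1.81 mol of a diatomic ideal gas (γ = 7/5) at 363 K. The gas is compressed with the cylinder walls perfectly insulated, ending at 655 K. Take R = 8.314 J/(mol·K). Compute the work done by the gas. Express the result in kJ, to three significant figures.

W ≈ -11.0 kJ

Adiabatic ⇒ Q = 0, so W_by = −ΔU = nCᵥ(T₁ − T₂).
Cᵥ = 5R/2 = 20.79 J/(mol·K).
W = (1.81)(20.79)(363 − 655) = -10985 J.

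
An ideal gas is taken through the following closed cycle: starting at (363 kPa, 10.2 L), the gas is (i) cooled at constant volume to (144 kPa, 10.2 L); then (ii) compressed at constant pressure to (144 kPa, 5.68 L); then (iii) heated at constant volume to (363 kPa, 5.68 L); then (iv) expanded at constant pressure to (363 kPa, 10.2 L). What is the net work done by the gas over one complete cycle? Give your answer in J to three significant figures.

W_net ≈ 990 J

Constant-volume legs do no work.
W(ii) = (144)(5.68 − 10.2) = -650.9 J; W(iv) = (363)(10.2 − 5.68) = 1641 J.
W_net = -650.9 + 1641 = 989.9 J (the clockwise enclosed area).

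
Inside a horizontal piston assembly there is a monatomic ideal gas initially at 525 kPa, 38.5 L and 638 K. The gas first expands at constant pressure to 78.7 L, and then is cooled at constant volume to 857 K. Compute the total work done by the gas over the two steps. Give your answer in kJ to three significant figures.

W_total ≈ 21.1 kJ

Step 1 (isobaric): W = PΔV = (525 kPa)(78.7 − 38.5 L) = 21105 J.
Step 2 (isochoric): W = 0 (constant volume).
W_total = 21105 + 0 = 21105 J.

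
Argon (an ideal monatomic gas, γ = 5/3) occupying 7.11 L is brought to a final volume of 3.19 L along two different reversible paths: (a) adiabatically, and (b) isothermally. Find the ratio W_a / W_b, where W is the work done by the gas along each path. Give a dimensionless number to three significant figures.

W_a / W_b ≈ 1.32

Path (a) adiabatic: W = P₁V₁(1 − (V₁/V₂)^(γ−1))/(γ−1) → W_a/(P₁V₁) = -1.059.
Path (b) isothermal: W = P₁V₁ ln(V₂/V₁) → W_b/(P₁V₁) = -0.8015.
W_a / W_b = -1.059 / -0.8015 = 1.322.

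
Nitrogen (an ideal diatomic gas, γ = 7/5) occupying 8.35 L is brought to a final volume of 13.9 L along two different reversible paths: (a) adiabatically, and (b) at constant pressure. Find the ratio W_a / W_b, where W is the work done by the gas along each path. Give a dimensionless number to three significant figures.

W_a / W_b ≈ 0.694

Path (a) adiabatic: W = P₁V₁(1 − (V₁/V₂)^(γ−1))/(γ−1) → W_a/(P₁V₁) = 0.461.
Path (b) isobaric: W = P₁(V₂ − V₁) → W_b/(P₁V₁) = 0.6647.
W_a / W_b = 0.461 / 0.6647 = 0.6936.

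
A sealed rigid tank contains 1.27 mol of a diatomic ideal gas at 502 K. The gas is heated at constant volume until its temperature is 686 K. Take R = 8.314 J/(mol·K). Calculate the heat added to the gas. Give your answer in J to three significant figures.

Q ≈ 4860 J

Constant volume ⇒ W = 0, so Q = ΔU = nCᵥΔT with Cᵥ = 5R/2 = 20.79 J/(mol·K).
ΔU = (1.27)(20.79)(686 − 502) = 4857 J.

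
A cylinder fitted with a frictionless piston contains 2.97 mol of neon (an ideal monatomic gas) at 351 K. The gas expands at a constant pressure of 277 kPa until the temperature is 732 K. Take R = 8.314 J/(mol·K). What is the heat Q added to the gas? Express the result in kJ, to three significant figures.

Isobaric: W = nRΔT = (2.97)(8.314)(381) = 9408 J.
ΔU = nCᵥΔT with Cᵥ = 3R/2: ΔU = (2.97)(12.47)(381) = 14112 J.
Q = ΔU + W = 14112 + 9408 = 23520 J.

Q ≈ 23.5 kJ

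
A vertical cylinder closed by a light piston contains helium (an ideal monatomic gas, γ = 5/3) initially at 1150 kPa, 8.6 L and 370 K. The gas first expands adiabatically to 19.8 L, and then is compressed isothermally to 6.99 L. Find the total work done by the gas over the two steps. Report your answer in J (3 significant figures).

Step 1 (adiabatic): W = (P₁V₁ − P₂V₂)/(γ−1) = (9890 − 5672)/0.667 = 6327 J.
After step 1: P = 286.5 kPa, V = 19.8 L, T = 212.2 K.
Step 2 (isothermal): W = P₁V₁ ln(V₂/V₁) = (5672) ln(6.99/19.8) = -5906 J.
W_total = 6327 − 5906 = 420.8 J.

W_total ≈ 421 J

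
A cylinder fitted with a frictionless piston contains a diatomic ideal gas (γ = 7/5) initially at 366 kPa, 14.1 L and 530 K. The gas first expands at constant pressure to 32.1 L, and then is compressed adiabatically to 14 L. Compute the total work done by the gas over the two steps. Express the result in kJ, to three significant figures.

W_total ≈ -4.97 kJ

Step 1 (isobaric): W = PΔV = (366 kPa)(32.1 − 14.1 L) = 6588 J.
After step 1: P = 366 kPa, V = 32.1 L, T = 1207 K.
Step 2 (adiabatic): W = (P₁V₁ − P₂V₂)/(γ−1) = (11749 − 16373)/0.4 = -11562 J.
W_total = 6588 − 11562 = -4974 J.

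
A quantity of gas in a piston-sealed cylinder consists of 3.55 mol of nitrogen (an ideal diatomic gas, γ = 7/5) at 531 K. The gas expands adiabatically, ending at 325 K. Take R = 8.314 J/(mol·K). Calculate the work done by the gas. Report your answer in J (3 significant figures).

W ≈ 15200 J

Adiabatic ⇒ Q = 0, so W_by = −ΔU = nCᵥ(T₁ − T₂).
Cᵥ = 5R/2 = 20.79 J/(mol·K).
W = (3.55)(20.79)(531 − 325) = 15200 J.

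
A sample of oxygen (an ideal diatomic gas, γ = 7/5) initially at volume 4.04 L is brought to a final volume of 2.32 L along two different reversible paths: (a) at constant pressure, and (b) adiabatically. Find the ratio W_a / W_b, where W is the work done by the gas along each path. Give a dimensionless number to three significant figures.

W_a / W_b ≈ 0.686

Path (a) isobaric: W = P₁(V₂ − V₁) → W_a/(P₁V₁) = -0.4257.
Path (b) adiabatic: W = P₁V₁(1 − (V₁/V₂)^(γ−1))/(γ−1) → W_b/(P₁V₁) = -0.621.
W_a / W_b = -0.4257 / -0.621 = 0.6855.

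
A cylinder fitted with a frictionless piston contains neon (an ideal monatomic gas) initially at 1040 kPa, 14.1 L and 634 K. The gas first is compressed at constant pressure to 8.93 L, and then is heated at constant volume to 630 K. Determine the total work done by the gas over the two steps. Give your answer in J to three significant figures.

Step 1 (isobaric): W = PΔV = (1040 kPa)(8.93 − 14.1 L) = -5377 J.
Step 2 (isochoric): W = 0 (constant volume).
W_total = -5377 + 0 = -5377 J.

W_total ≈ -5380 J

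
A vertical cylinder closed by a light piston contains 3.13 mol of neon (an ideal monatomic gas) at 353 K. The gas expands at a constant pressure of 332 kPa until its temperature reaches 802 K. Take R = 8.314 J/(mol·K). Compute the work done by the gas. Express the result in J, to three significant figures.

W ≈ 11700 J

Isobaric: W = P ΔV = nR ΔT.
W = (3.13)(8.314)(802 − 353) = 11684 J.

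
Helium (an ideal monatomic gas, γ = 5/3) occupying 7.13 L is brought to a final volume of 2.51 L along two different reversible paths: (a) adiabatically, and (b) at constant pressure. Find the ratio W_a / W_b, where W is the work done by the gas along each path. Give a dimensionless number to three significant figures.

W_a / W_b ≈ 2.33

Path (a) adiabatic: W = P₁V₁(1 − (V₁/V₂)^(γ−1))/(γ−1) → W_a/(P₁V₁) = -1.509.
Path (b) isobaric: W = P₁(V₂ − V₁) → W_b/(P₁V₁) = -0.648.
W_a / W_b = -1.509 / -0.648 = 2.328.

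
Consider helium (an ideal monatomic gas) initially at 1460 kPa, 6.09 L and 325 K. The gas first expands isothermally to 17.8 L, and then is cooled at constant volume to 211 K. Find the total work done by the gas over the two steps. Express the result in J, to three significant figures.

Step 1 (isothermal): W = P₁V₁ ln(V₂/V₁) = (8891) ln(17.8/6.09) = 9536 J.
Step 2 (isochoric): W = 0 (constant volume).
W_total = 9536 + 0 = 9536 J.

W_total ≈ 9540 J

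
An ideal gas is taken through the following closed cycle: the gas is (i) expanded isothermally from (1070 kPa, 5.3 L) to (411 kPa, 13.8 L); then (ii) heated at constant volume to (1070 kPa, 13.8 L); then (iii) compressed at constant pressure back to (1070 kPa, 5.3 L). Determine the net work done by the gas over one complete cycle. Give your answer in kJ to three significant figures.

W_net ≈ -3.67 kJ

Leg (i): W = PᵢVᵢ ln(V_f/Vᵢ) = (5671) ln(13.8/5.3) = 5427 J.
Leg (ii): W = 0.
Leg (iii): W = PΔV = (1070)(5.3 − 13.8) = -9095 J.
W_net = 5427 − 9095 = -3668 J.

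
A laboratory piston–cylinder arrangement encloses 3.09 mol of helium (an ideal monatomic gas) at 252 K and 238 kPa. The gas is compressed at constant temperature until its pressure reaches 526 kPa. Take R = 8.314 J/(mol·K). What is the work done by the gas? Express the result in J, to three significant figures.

W ≈ -5130 J

Isothermal process: W = nRT ln(V₂/V₁) = nRT ln(P₁/P₂).
W = (3.09)(8.314)(252) × ln(238/526)
  = 6474 × ln(0.4525) = 6474 × -0.793
W_by_gas = -5134 J.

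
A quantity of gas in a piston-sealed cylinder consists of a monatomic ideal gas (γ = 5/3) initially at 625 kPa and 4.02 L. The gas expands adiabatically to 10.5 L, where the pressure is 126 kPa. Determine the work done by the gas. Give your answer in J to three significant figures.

W ≈ 1780 J

Adiabatic: W = (P₁V₁ − P₂V₂)/(γ − 1) with γ = 5/3.
P₁V₁ = 2512 J, P₂V₂ = 1323 J.
W = (2512 − 1323) / 0.6667 = 1784 J.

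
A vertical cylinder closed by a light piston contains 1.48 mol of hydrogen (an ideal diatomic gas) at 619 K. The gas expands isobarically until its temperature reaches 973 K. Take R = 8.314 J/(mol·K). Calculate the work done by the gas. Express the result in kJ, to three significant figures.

Isobaric: W = P ΔV = nR ΔT.
W = (1.48)(8.314)(973 − 619) = 4356 J.

W ≈ 4.36 kJ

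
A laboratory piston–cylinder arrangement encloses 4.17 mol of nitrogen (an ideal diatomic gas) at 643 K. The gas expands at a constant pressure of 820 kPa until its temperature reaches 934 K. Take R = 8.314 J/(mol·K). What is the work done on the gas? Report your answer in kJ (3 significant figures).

Isobaric: W = P ΔV = nR ΔT.
W = (4.17)(8.314)(934 − 643) = 10089 J.
Work on gas = −W_by = -10089 J.

W ≈ -10.1 kJ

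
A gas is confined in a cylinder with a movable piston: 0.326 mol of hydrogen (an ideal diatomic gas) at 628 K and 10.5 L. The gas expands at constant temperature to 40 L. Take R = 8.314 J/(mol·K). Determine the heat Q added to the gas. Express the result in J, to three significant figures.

Q ≈ 2280 J

Isothermal ⇒ ΔU = 0, so Q = W = nRT ln(V₂/V₁).
Q = (0.326)(8.314)(628) ln(40/10.5) = 1702 × 1.338 = 2277 J.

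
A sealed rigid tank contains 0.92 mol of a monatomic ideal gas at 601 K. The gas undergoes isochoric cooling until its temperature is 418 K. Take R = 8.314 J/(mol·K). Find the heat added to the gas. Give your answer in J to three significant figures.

Q ≈ -2100 J

Constant volume ⇒ W = 0, so Q = ΔU = nCᵥΔT with Cᵥ = 3R/2 = 12.47 J/(mol·K).
ΔU = (0.92)(12.47)(418 − 601) = -2100 J.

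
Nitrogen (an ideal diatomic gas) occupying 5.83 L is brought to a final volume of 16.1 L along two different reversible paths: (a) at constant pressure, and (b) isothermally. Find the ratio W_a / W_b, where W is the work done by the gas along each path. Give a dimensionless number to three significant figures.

Path (a) isobaric: W = P₁(V₂ − V₁) → W_a/(P₁V₁) = 1.762.
Path (b) isothermal: W = P₁V₁ ln(V₂/V₁) → W_b/(P₁V₁) = 1.016.
W_a / W_b = 1.762 / 1.016 = 1.734.

W_a / W_b ≈ 1.73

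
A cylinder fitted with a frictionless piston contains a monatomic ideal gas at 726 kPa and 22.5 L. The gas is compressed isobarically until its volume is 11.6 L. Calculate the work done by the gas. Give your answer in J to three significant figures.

Isobaric: W = P ΔV.
W = (726 kPa)(11.6 − 22.5 L) = (726)(-10.9) = -7913 J.

W ≈ -7910 J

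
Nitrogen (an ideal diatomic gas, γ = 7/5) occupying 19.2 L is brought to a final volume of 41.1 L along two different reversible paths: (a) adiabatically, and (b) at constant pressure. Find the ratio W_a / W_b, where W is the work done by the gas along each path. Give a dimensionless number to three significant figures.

Path (a) adiabatic: W = P₁V₁(1 − (V₁/V₂)^(γ−1))/(γ−1) → W_a/(P₁V₁) = 0.6562.
Path (b) isobaric: W = P₁(V₂ − V₁) → W_b/(P₁V₁) = 1.141.
W_a / W_b = 0.6562 / 1.141 = 0.5753.

W_a / W_b ≈ 0.575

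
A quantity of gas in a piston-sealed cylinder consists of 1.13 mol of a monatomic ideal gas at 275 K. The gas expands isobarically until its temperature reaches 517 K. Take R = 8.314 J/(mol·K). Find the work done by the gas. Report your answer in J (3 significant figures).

W ≈ 2270 J

Isobaric: W = P ΔV = nR ΔT.
W = (1.13)(8.314)(517 − 275) = 2274 J.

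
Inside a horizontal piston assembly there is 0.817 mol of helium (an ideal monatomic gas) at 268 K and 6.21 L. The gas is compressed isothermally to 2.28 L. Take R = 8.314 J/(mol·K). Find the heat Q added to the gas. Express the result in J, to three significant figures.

Isothermal ⇒ ΔU = 0, so Q = W = nRT ln(V₂/V₁).
Q = (0.817)(8.314)(268) ln(2.28/6.21) = 1820 × -1.002 = -1824 J.

Q ≈ -1820 J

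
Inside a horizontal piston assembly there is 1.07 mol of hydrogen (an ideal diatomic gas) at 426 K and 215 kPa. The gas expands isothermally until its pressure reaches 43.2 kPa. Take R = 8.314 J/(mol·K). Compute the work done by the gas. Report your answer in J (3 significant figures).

W ≈ 6080 J

Isothermal process: W = nRT ln(V₂/V₁) = nRT ln(P₁/P₂).
W = (1.07)(8.314)(426) × ln(215/43.2)
  = 3790 × ln(4.977) = 3790 × 1.605
W_by_gas = 6082 J.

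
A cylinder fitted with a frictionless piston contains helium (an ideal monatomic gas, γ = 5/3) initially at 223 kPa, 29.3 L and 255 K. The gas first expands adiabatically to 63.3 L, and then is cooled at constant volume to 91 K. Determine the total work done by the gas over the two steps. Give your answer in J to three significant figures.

W_total ≈ 3940 J

Step 1 (adiabatic): W = (P₁V₁ − P₂V₂)/(γ−1) = (6534 − 3910)/0.667 = 3936 J.
Step 2 (isochoric): W = 0 (constant volume).
W_total = 3936 + 0 = 3936 J.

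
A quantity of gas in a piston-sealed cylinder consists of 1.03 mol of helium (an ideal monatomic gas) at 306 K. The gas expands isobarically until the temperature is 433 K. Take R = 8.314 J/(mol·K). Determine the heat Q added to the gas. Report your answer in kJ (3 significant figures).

Isobaric: W = nRΔT = (1.03)(8.314)(127) = 1088 J.
ΔU = nCᵥΔT with Cᵥ = 3R/2: ΔU = (1.03)(12.47)(127) = 1631 J.
Q = ΔU + W = 1631 + 1088 = 2719 J.

Q ≈ 2.72 kJ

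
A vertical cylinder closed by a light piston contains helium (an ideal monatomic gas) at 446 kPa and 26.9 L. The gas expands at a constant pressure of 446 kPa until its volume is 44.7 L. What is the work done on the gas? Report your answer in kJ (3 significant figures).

Isobaric: W = P ΔV.
W = (446 kPa)(44.7 − 26.9 L) = (446)(17.8) = 7939 J.
Work on gas = −W_by = -7939 J.

W ≈ -7.94 kJ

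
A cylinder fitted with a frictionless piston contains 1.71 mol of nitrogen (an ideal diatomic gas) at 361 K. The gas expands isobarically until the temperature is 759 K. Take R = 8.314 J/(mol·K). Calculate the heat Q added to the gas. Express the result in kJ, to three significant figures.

Q ≈ 19.8 kJ

Isobaric: W = nRΔT = (1.71)(8.314)(398) = 5658 J.
ΔU = nCᵥΔT with Cᵥ = 5R/2: ΔU = (1.71)(20.79)(398) = 14146 J.
Q = ΔU + W = 14146 + 5658 = 19804 J.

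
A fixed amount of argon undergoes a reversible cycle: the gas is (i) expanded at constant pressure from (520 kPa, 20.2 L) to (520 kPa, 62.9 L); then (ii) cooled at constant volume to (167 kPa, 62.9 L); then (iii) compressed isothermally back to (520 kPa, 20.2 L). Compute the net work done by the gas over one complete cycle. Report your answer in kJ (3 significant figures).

W_net ≈ 10.3 kJ

Leg (i): W = PΔV = (520)(62.9 − 20.2) = 22204 J.
Leg (ii): W = 0.
Leg (iii): W = PᵢVᵢ ln(V_f/Vᵢ) = (10504) ln(20.2/62.9) = -11931 J.
W_net = 22204 − 11931 = 10273 J.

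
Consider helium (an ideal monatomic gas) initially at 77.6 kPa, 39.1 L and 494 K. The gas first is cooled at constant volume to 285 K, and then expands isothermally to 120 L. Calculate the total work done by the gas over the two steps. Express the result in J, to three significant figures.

W_total ≈ 1960 J

Step 1 (isochoric): W = 0 (constant volume).
After step 1: P = 44.77 kPa (V unchanged).
Step 2 (isothermal): W = P₁V₁ ln(V₂/V₁) = (1750) ln(120/39.1) = 1963 J.
W_total = 0 + 1963 = 1963 J.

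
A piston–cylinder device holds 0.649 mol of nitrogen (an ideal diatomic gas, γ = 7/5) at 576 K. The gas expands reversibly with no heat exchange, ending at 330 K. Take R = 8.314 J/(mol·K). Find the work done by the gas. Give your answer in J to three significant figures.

Adiabatic ⇒ Q = 0, so W_by = −ΔU = nCᵥ(T₁ − T₂).
Cᵥ = 5R/2 = 20.79 J/(mol·K).
W = (0.649)(20.79)(576 − 330) = 3318 J.

W ≈ 3320 J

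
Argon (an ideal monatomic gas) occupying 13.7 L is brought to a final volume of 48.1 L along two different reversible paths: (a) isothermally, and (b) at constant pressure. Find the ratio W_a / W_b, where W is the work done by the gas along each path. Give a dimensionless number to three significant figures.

W_a / W_b ≈ 0.500

Path (a) isothermal: W = P₁V₁ ln(V₂/V₁) → W_a/(P₁V₁) = 1.256.
Path (b) isobaric: W = P₁(V₂ − V₁) → W_b/(P₁V₁) = 2.511.
W_a / W_b = 1.256 / 2.511 = 0.5002.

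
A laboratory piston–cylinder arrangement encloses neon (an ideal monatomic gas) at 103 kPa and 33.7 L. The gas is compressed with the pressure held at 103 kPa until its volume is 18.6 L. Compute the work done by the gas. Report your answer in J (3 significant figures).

W ≈ -1560 J

Isobaric: W = P ΔV.
W = (103 kPa)(18.6 − 33.7 L) = (103)(-15.1) = -1555 J.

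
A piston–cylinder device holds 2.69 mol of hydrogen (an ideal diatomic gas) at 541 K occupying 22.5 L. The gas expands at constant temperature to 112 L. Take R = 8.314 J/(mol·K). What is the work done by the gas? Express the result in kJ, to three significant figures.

W ≈ 19.4 kJ

Isothermal: W = nRT ln(V₂/V₁).
W = (2.69)(8.314)(541) × ln(112/22.5)
  = 12099 × 1.605
W_by_gas = 19419 J.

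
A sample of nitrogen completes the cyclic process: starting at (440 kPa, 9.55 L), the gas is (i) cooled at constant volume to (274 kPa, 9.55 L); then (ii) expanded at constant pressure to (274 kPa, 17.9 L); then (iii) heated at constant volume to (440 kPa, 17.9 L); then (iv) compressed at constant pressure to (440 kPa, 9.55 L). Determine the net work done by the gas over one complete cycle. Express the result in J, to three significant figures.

Constant-volume legs do no work.
W(ii) = (274)(17.9 − 9.55) = 2288 J; W(iv) = (440)(9.55 − 17.9) = -3674 J.
W_net = 2288 − 3674 = -1386 J (the counter-clockwise enclosed area).

W_net ≈ -1390 J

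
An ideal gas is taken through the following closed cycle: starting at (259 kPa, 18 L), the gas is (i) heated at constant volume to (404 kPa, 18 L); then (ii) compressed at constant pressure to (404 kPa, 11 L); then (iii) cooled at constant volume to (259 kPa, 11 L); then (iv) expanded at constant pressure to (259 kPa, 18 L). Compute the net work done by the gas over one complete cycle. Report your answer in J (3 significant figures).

W_net ≈ -1020 J

Constant-volume legs do no work.
W(ii) = (404)(11 − 18) = -2828 J; W(iv) = (259)(18 − 11) = 1813 J.
W_net = -2828 + 1813 = -1015 J (the counter-clockwise enclosed area).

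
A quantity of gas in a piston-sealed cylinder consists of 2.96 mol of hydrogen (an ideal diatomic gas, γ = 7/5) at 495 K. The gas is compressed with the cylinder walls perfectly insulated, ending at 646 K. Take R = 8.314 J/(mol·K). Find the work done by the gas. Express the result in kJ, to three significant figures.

W ≈ -9.29 kJ

Adiabatic ⇒ Q = 0, so W_by = −ΔU = nCᵥ(T₁ − T₂).
Cᵥ = 5R/2 = 20.79 J/(mol·K).
W = (2.96)(20.79)(495 − 646) = -9290 J.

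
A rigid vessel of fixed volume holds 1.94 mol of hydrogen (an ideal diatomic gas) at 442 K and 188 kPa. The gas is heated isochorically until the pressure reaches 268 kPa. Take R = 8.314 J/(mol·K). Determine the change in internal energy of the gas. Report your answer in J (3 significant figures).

Constant volume ⇒ W = 0, so Q = ΔU = nCᵥΔT with Cᵥ = 5R/2 = 20.79 J/(mol·K).
At constant V, T₂/T₁ = P₂/P₁ ⇒ ΔT = T₁(P₂/P₁ − 1) = 442·(268/188 − 1) = 188.1 K.
ΔU = (1.94)(20.79)(188.1) = 7584 J.

ΔU ≈ 7580 J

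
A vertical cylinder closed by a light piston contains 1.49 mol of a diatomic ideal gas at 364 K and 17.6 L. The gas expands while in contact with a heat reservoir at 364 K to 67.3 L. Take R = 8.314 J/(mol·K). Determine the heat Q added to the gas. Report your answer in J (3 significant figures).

Isothermal ⇒ ΔU = 0, so Q = W = nRT ln(V₂/V₁).
Q = (1.49)(8.314)(364) ln(67.3/17.6) = 4509 × 1.341 = 6048 J.

Q ≈ 6050 J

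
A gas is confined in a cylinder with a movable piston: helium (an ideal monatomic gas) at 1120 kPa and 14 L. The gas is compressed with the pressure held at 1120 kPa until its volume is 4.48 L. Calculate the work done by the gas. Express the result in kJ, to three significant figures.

Isobaric: W = P ΔV.
W = (1120 kPa)(4.48 − 14 L) = (1120)(-9.52) = -10662 J.

W ≈ -10.7 kJ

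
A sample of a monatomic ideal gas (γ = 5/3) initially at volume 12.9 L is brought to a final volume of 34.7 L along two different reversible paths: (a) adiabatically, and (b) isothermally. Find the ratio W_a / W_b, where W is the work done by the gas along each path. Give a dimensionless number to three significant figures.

W_a / W_b ≈ 0.732

Path (a) adiabatic: W = P₁V₁(1 − (V₁/V₂)^(γ−1))/(γ−1) → W_a/(P₁V₁) = 0.7245.
Path (b) isothermal: W = P₁V₁ ln(V₂/V₁) → W_b/(P₁V₁) = 0.9895.
W_a / W_b = 0.7245 / 0.9895 = 0.7321.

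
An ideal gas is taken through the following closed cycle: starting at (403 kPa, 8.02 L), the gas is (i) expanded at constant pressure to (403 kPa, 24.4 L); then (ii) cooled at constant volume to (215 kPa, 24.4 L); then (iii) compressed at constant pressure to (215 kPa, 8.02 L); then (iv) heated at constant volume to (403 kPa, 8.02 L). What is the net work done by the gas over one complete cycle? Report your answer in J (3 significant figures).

W_net ≈ 3080 J

Constant-volume legs do no work.
W(i) = (403)(24.4 − 8.02) = 6601 J; W(iii) = (215)(8.02 − 24.4) = -3522 J.
W_net = 6601 − 3522 = 3079 J (the clockwise enclosed area).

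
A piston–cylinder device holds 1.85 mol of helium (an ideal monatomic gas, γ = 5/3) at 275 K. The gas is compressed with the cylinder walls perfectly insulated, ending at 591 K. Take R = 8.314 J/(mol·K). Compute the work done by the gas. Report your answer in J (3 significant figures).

Adiabatic ⇒ Q = 0, so W_by = −ΔU = nCᵥ(T₁ − T₂).
Cᵥ = 3R/2 = 12.47 J/(mol·K).
W = (1.85)(12.47)(275 − 591) = -7291 J.

W ≈ -7290 J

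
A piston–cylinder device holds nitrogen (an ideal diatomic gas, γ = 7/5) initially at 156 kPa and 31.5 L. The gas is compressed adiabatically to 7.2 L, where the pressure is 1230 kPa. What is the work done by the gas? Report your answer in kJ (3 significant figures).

W ≈ -9.86 kJ

Adiabatic: W = (P₁V₁ − P₂V₂)/(γ − 1) with γ = 7/5.
P₁V₁ = 4914 J, P₂V₂ = 8856 J.
W = (4914 − 8856) / 0.4 = -9855 J.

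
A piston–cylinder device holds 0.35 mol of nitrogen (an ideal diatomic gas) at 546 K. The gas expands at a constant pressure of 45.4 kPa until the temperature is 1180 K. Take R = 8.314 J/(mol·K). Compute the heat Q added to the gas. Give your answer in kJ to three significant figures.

Q ≈ 6.46 kJ

Isobaric: W = nRΔT = (0.35)(8.314)(634) = 1845 J.
ΔU = nCᵥΔT with Cᵥ = 5R/2: ΔU = (0.35)(20.79)(634) = 4612 J.
Q = ΔU + W = 4612 + 1845 = 6457 J.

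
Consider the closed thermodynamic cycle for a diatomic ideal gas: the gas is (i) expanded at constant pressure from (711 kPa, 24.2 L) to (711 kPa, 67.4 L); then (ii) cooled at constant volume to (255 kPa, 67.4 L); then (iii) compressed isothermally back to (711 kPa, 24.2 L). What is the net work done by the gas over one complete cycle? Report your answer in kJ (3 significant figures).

W_net ≈ 13.1 kJ

Leg (i): W = PΔV = (711)(67.4 − 24.2) = 30715 J.
Leg (ii): W = 0.
Leg (iii): W = PᵢVᵢ ln(V_f/Vᵢ) = (17187) ln(24.2/67.4) = -17605 J.
W_net = 30715 − 17605 = 13111 J.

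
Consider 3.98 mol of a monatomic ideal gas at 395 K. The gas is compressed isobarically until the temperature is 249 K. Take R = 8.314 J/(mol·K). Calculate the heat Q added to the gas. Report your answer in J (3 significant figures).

Q ≈ -12100 J

Isobaric: W = nRΔT = (3.98)(8.314)(-146) = -4831 J.
ΔU = nCᵥΔT with Cᵥ = 3R/2: ΔU = (3.98)(12.47)(-146) = -7247 J.
Q = ΔU + W = -7247 − 4831 = -12078 J.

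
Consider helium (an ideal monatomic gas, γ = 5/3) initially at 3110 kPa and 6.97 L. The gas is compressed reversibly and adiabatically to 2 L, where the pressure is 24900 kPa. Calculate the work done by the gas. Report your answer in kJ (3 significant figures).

W ≈ -42.2 kJ

Adiabatic: W = (P₁V₁ − P₂V₂)/(γ − 1) with γ = 5/3.
P₁V₁ = 21677 J, P₂V₂ = 49800 J.
W = (21677 − 49800) / 0.6667 = -42185 J.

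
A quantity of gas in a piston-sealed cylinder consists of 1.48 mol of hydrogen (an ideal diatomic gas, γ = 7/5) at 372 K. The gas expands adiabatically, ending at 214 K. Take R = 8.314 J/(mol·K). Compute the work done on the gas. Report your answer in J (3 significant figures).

Adiabatic ⇒ Q = 0, so W_by = −ΔU = nCᵥ(T₁ − T₂).
Cᵥ = 5R/2 = 20.79 J/(mol·K).
W = (1.48)(20.79)(372 − 214) = 4860 J.
Work on gas = −W_by = -4860 J.

W ≈ -4860 J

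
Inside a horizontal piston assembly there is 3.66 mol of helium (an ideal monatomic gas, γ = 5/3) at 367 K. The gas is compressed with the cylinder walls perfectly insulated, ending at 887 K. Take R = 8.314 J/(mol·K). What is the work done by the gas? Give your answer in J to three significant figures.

Adiabatic ⇒ Q = 0, so W_by = −ΔU = nCᵥ(T₁ − T₂).
Cᵥ = 3R/2 = 12.47 J/(mol·K).
W = (3.66)(12.47)(367 − 887) = -23735 J.

W ≈ -23700 J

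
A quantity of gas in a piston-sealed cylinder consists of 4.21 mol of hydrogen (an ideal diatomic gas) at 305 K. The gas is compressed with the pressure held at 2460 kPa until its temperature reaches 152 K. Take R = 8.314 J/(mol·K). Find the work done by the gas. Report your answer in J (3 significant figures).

W ≈ -5360 J

Isobaric: W = P ΔV = nR ΔT.
W = (4.21)(8.314)(152 − 305) = -5355 J.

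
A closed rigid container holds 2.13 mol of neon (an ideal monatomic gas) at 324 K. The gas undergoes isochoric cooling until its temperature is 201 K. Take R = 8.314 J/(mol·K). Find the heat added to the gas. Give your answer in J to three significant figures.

Constant volume ⇒ W = 0, so Q = ΔU = nCᵥΔT with Cᵥ = 3R/2 = 12.47 J/(mol·K).
ΔU = (2.13)(12.47)(201 − 324) = -3267 J.

Q ≈ -3270 J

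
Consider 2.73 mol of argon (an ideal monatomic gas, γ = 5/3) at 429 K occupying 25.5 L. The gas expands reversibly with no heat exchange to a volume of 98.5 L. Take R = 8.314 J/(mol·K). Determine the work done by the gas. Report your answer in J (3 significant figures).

Adiabatic: TV^(γ−1) = const with γ = 5/3.
T₂ = T₁ (V₁/V₂)^(γ−1) = 429 × (25.5/98.5)^0.667 = 429 × 0.4062 = 174.3 K.
W_by = nCᵥ(T₁ − T₂) = (2.73)(12.47)(429 − 174.3) = 8673 J.

W ≈ 8670 J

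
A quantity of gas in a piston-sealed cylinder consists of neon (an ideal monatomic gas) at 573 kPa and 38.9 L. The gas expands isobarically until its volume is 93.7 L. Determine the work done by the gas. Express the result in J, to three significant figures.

W ≈ 31400 J

Isobaric: W = P ΔV.
W = (573 kPa)(93.7 − 38.9 L) = (573)(54.8) = 31400 J.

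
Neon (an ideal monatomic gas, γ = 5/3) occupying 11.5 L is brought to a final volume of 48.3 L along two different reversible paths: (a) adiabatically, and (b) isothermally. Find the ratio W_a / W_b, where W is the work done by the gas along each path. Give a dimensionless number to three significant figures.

W_a / W_b ≈ 0.644

Path (a) adiabatic: W = P₁V₁(1 − (V₁/V₂)^(γ−1))/(γ−1) → W_a/(P₁V₁) = 0.9238.
Path (b) isothermal: W = P₁V₁ ln(V₂/V₁) → W_b/(P₁V₁) = 1.435.
W_a / W_b = 0.9238 / 1.435 = 0.6437.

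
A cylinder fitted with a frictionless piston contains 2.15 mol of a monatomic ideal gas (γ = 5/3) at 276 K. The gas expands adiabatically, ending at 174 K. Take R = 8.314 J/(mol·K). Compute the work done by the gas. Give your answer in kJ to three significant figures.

W ≈ 2.73 kJ

Adiabatic ⇒ Q = 0, so W_by = −ΔU = nCᵥ(T₁ − T₂).
Cᵥ = 3R/2 = 12.47 J/(mol·K).
W = (2.15)(12.47)(276 − 174) = 2735 J.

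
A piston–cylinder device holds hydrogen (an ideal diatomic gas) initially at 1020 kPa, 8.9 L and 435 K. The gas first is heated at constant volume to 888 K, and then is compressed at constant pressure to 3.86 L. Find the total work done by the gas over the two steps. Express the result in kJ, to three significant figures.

W_total ≈ -10.5 kJ

Step 1 (isochoric): W = 0 (constant volume).
After step 1: P = 2082 kPa (V unchanged).
Step 2 (isobaric): W = PΔV = (2082 kPa)(3.86 − 8.9 L) = -10494 J.
W_total = 0 − 10494 = -10494 J.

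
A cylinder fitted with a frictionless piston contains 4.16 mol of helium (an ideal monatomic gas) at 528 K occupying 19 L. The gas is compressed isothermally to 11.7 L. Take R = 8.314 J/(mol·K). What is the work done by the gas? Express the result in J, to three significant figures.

W ≈ -8850 J

Isothermal: W = nRT ln(V₂/V₁).
W = (4.16)(8.314)(528) × ln(11.7/19)
  = 18262 × -0.4849
W_by_gas = -8854 J.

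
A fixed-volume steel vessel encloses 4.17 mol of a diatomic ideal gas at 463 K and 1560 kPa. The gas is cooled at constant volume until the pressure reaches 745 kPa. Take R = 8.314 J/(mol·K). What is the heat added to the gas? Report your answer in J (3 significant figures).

Constant volume ⇒ W = 0, so Q = ΔU = nCᵥΔT with Cᵥ = 5R/2 = 20.79 J/(mol·K).
At constant V, T₂/T₁ = P₂/P₁ ⇒ ΔT = T₁(P₂/P₁ − 1) = 463·(745/1560 − 1) = -241.9 K.
ΔU = (4.17)(20.79)(-241.9) = -20965 J.

Q ≈ -21000 J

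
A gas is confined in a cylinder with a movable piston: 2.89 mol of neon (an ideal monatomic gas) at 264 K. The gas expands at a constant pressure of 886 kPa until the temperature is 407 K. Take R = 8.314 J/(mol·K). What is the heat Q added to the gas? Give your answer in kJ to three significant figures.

Q ≈ 8.59 kJ

Isobaric: W = nRΔT = (2.89)(8.314)(143) = 3436 J.
ΔU = nCᵥΔT with Cᵥ = 3R/2: ΔU = (2.89)(12.47)(143) = 5154 J.
Q = ΔU + W = 5154 + 3436 = 8590 J.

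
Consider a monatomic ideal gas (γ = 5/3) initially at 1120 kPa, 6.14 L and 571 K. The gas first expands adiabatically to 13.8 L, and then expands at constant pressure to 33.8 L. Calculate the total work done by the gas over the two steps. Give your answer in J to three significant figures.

Step 1 (adiabatic): W = (P₁V₁ − P₂V₂)/(γ−1) = (6877 − 4008)/0.667 = 4303 J.
After step 1: P = 290.4 kPa, V = 13.8 L, T = 332.8 K.
Step 2 (isobaric): W = PΔV = (290.4 kPa)(33.8 − 13.8 L) = 5808 J.
W_total = 4303 + 5808 = 10112 J.

W_total ≈ 10100 J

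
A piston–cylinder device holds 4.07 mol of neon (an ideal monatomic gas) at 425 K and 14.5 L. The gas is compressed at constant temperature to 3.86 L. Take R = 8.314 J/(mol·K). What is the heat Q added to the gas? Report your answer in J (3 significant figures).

Q ≈ -19000 J

Isothermal ⇒ ΔU = 0, so Q = W = nRT ln(V₂/V₁).
Q = (4.07)(8.314)(425) ln(3.86/14.5) = 14381 × -1.323 = -19033 J.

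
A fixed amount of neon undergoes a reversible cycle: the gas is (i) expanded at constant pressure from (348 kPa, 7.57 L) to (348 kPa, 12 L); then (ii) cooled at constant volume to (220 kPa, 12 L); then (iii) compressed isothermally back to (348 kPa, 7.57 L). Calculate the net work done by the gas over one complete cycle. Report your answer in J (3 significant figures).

Leg (i): W = PΔV = (348)(12 − 7.57) = 1542 J.
Leg (ii): W = 0.
Leg (iii): W = PᵢVᵢ ln(V_f/Vᵢ) = (2640) ln(7.57/12) = -1216 J.
W_net = 1542 − 1216 = 325.4 J.

W_net ≈ 325 J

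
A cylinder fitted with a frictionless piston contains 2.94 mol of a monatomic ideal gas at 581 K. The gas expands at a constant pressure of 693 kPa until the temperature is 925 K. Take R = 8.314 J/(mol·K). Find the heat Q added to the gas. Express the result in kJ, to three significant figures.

Q ≈ 21.0 kJ

Isobaric: W = nRΔT = (2.94)(8.314)(344) = 8408 J.
ΔU = nCᵥΔT with Cᵥ = 3R/2: ΔU = (2.94)(12.47)(344) = 12613 J.
Q = ΔU + W = 12613 + 8408 = 21021 J.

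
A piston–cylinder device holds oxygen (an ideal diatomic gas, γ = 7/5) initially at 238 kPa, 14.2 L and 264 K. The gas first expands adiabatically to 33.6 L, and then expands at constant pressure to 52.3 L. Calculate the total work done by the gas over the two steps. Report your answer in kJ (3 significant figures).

W_total ≈ 3.80 kJ

Step 1 (adiabatic): W = (P₁V₁ − P₂V₂)/(γ−1) = (3380 − 2395)/0.4 = 2462 J.
After step 1: P = 71.27 kPa, V = 33.6 L, T = 187.1 K.
Step 2 (isobaric): W = PΔV = (71.27 kPa)(52.3 − 33.6 L) = 1333 J.
W_total = 2462 + 1333 = 3795 J.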